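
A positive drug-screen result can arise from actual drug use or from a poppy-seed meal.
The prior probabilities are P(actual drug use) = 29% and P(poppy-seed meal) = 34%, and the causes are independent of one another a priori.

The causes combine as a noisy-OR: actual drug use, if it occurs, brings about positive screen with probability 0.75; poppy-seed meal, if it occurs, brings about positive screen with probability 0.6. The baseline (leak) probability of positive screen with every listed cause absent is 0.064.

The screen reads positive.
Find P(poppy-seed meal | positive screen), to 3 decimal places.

Under noisy-OR, P(positive screen | causes) = 1 − (1−0.064)·∏(1−qᵢ) over the active causes.
Weight on poppy-seed meal=true, given the evidence: 0.151020 + 0.089371 = 0.240391
Normalizer over all consistent configurations: 0.064×0.71×0.66 + 0.6256×0.71×0.34 + 0.766×0.29×0.66 + 0.9064×0.29×0.34 = 0.416993
P(poppy-seed meal | positive screen) = 0.240391/0.416993 ≈ 0.576

P(poppy-seed meal | positive screen) ≈ 0.576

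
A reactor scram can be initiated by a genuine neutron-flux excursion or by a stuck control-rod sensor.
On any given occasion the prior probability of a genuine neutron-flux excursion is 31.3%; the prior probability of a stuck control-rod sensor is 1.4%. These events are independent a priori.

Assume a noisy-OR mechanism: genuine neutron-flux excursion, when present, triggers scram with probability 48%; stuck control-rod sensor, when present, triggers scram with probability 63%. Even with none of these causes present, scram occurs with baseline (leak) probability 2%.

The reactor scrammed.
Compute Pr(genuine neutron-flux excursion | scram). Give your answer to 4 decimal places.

Pr(genuine neutron-flux excursion | scram) ≈ 0.8873

Under noisy-OR, P(scram | causes) = 1 − (1−0.02)·∏(1−qᵢ) over the active causes.
P(scram) = 0.02·0.687·0.986 + 0.6374·0.687·0.014 + 0.4904·0.313·0.986 + 0.811448·0.313·0.014 = 0.013548 + 0.006131 + 0.151346 + 0.003556 = 0.174581
Restricting to configurations with genuine neutron-flux excursion present: 0.151346 + 0.003556 = 0.154902.
So P(genuine neutron-flux excursion | scram) = 0.154902/0.174581 ≈ 0.8873.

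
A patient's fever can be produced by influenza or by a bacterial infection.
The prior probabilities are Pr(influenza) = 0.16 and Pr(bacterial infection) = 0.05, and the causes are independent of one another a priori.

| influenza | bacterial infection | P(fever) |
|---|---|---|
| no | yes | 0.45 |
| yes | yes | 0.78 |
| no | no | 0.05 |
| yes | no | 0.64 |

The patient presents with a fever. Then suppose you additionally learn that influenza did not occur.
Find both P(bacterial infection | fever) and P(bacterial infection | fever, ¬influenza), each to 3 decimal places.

P(bacterial infection | fever) ≈ 0.155; P(bacterial infection | fever, ¬influenza) ≈ 0.321

Enumerate the 4 (influenza, bacterial infection) configurations and weight by the priors:
  P(fever) = 0.05*0.84*0.95 + 0.45*0.84*0.05 + 0.64*0.16*0.95 + 0.78*0.16*0.05
        = 0.039900 + 0.018900 + 0.097280 + 0.006240 = 0.162320
The terms with bacterial infection present sum to 0.025140, so
  P(bacterial infection | fever) = 0.025140 / 0.162320 ≈ 0.155

Now condition on the additional information:
Sum P(fever|·) weighted by the priors over both values of bacterial infection:
  P(fever | ¬influenza) = 0.05·0.95 + 0.45·0.05
        = 0.047500 + 0.022500 = 0.070000
Keeping only the bacterial infection-present terms gives 0.022500, so
  P(bacterial infection | fever, ¬influenza) = 0.022500 / 0.070000 ≈ 0.321
With influenza excluded, bacterial infection must carry more of the explanatory weight for the fever.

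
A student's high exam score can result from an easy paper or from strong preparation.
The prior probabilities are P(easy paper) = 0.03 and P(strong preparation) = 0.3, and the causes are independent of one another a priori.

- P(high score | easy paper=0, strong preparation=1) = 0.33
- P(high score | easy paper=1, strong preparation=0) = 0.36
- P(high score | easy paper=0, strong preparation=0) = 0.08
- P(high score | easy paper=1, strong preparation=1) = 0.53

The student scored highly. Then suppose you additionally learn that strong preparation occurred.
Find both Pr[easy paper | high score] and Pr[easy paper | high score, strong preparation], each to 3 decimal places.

Pr[easy paper | high score] ≈ 0.076; Pr[easy paper | high score, strong preparation] ≈ 0.047

Sum P(high score|·) weighted by the priors over the 4 (easy paper, strong preparation) configurations:
  P(high score) = 0.08·0.97·0.7 + 0.33·0.97·0.3 + 0.36·0.03·0.7 + 0.53·0.03·0.3
        = 0.054320 + 0.096030 + 0.007560 + 0.004770 = 0.162680
Keeping only the easy paper-present terms gives 0.012330, so
  P(easy paper | high score) = 0.012330 / 0.162680 ≈ 0.076

With the extra evidence:
For the numerator, keep only easy paper=true terms: 0.53*0.03 = 0.015900
Denominator P(high score | strong preparation): 0.33*0.97 + 0.53*0.03 = 0.336000
Posterior = 0.015900 / 0.336000 ≈ 0.047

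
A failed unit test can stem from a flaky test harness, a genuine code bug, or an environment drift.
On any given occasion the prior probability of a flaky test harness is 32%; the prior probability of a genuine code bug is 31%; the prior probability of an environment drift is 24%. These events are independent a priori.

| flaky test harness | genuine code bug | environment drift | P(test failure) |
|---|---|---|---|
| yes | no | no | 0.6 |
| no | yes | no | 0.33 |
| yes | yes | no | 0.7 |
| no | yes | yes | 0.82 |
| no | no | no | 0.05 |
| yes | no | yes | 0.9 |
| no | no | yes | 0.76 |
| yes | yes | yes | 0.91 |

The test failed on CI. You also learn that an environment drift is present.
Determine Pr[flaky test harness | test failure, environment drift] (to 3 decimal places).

Numerator (weight on configurations with flaky test harness): 0.198720 + 0.090272 = 0.288992
Normalizer over all consistent configurations: 0.76*0.68*0.69 + 0.82*0.68*0.31 + 0.9*0.32*0.69 + 0.91*0.32*0.31 = 0.818440
Posterior = 0.288992 / 0.818440 ≈ 0.353

Pr[flaky test harness | test failure, environment drift] ≈ 0.353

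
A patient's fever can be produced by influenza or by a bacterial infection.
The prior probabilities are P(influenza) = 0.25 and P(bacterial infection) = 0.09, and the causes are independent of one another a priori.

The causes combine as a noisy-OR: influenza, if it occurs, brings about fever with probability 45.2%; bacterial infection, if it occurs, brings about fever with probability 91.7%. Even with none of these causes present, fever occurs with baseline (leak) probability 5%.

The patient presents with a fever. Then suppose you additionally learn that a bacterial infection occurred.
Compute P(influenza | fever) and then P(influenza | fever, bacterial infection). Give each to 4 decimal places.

Under noisy-OR, P(fever | causes) = 1 − (1−0.05)·∏(1−qᵢ) over the active causes.
By total probability over the 4 (influenza, bacterial infection) configurations:
  P(fever) = 0.05*0.75*0.91 + 0.92115*0.75*0.09 + 0.4794*0.25*0.91 + 0.95679*0.25*0.09
        = 0.034125 + 0.062178 + 0.109064 + 0.021528 = 0.226895
Keeping only the influenza-present terms gives 0.130592, so
  P(influenza | fever) = 0.130592 / 0.226895 ≈ 0.5756

Now condition on the additional information:
P(fever | bacterial infection) = 0.92115*0.75 + 0.95679*0.25 = 0.690863 + 0.239198 = 0.930061
Of this, 0.239198 comes from 0.95679*0.25 (the influenza=true cases).
Hence the posterior is 0.239198/0.930061 ≈ 0.2572.

P(influenza | fever) ≈ 0.5756; P(influenza | fever, bacterial infection) ≈ 0.2572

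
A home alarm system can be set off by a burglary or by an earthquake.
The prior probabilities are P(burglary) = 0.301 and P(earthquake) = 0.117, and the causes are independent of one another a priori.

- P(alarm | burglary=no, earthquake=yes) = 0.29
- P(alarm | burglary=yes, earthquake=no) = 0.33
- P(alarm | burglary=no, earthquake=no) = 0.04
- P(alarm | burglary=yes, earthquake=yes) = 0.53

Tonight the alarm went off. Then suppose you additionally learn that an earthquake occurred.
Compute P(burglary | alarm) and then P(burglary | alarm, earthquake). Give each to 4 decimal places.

P(alarm) = 0.04·0.699·0.883 + 0.29·0.699·0.117 + 0.33·0.301·0.883 + 0.53·0.301·0.117 = 0.024689 + 0.023717 + 0.087708 + 0.018665 = 0.154779
The burglary-present share is 0.087708 + 0.018665 = 0.106373.
P(burglary | alarm) = 0.106373 / 0.154779 ≈ 0.6873

Now condition on the additional information:
For the numerator, keep only burglary=true terms: 0.53·0.301 = 0.159530
Denominator P(alarm | earthquake): 0.29·0.699 + 0.53·0.301 = 0.362240
P(burglary | alarm, earthquake) = 0.159530/0.362240 ≈ 0.4404
Conditioning on earthquake lowers the posterior on burglary: the classic explaining-away effect in a common-effect structure.

P(burglary | alarm) ≈ 0.6873; P(burglary | alarm, earthquake) ≈ 0.4404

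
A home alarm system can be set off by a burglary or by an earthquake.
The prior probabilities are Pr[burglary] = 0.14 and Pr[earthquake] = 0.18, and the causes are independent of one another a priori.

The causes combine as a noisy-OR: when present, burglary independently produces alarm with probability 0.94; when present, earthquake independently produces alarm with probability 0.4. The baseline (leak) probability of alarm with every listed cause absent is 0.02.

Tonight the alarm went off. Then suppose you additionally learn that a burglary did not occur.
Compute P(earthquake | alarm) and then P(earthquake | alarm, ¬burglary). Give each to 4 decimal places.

P(earthquake | alarm) ≈ 0.4190; P(earthquake | alarm, ¬burglary) ≈ 0.8189

Under noisy-OR, P(alarm | causes) = 1 − (1−0.02)·∏(1−qᵢ) over the active causes.
P(alarm) = 0.02×0.86×0.82 + 0.412×0.86×0.18 + 0.9412×0.14×0.82 + 0.96472×0.14×0.18 = 0.014104 + 0.063778 + 0.108050 + 0.024311 = 0.210243
Of this, 0.088089 comes from 0.063778 + 0.024311 (the earthquake=true cases).
P(earthquake | alarm) = 0.088089 / 0.210243 ≈ 0.4190

Now also conditioning on burglary≠true:
Weight on earthquake=true, given the evidence: 0.412·0.18 = 0.074160
The normalizing constant is 0.02·0.82 + 0.412·0.18 = 0.090560
Posterior = 0.074160 / 0.090560 ≈ 0.8189
With burglary excluded, earthquake must carry more of the explanatory weight for the alarm.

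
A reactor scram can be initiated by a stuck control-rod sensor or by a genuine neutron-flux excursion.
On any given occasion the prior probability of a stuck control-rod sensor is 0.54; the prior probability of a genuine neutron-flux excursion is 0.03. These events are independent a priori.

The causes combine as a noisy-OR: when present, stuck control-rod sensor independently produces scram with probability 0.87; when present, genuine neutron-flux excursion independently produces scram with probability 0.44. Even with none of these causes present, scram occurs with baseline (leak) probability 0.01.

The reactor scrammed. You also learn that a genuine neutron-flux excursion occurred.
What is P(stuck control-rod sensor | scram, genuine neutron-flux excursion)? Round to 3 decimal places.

P(stuck control-rod sensor | scram, genuine neutron-flux excursion) ≈ 0.710

Under noisy-OR, P(scram | causes) = 1 − (1−0.01)·∏(1−qᵢ) over the active causes.
Enumerate both values of stuck control-rod sensor and weight by the priors:
  P(scram | genuine neutron-flux excursion) = 0.4456×0.46 + 0.927928×0.54
        = 0.204976 + 0.501081 = 0.706057
Keeping only the stuck control-rod sensor-present terms gives 0.501081, so
  P(stuck control-rod sensor | scram, genuine neutron-flux excursion) = 0.501081 / 0.706057 ≈ 0.710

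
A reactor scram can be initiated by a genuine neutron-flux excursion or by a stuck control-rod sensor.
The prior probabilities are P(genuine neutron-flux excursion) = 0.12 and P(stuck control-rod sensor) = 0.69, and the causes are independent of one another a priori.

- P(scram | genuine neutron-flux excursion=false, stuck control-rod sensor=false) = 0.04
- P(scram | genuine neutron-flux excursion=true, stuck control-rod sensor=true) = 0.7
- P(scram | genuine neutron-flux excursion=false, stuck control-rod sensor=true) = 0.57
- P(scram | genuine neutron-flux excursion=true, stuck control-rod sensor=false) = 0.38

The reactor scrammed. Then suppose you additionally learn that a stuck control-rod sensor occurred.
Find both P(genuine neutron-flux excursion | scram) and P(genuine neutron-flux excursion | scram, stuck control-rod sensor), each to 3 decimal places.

P(genuine neutron-flux excursion | scram) ≈ 0.168; P(genuine neutron-flux excursion | scram, stuck control-rod sensor) ≈ 0.143

By total probability over the 4 (genuine neutron-flux excursion, stuck control-rod sensor) configurations:
  P(scram) = 0.04×0.88×0.31 + 0.57×0.88×0.69 + 0.38×0.12×0.31 + 0.7×0.12×0.69
        = 0.010912 + 0.346104 + 0.014136 + 0.057960 = 0.429112
The terms with genuine neutron-flux excursion present sum to 0.072096, so
  P(genuine neutron-flux excursion | scram) = 0.072096 / 0.429112 ≈ 0.168

With the extra evidence:
P(scram | stuck control-rod sensor) = 0.57·0.88 + 0.7·0.12 = 0.501600 + 0.084000 = 0.585600
Restricting to configurations with genuine neutron-flux excursion present: 0.7·0.12 = 0.084000.
P(genuine neutron-flux excursion | scram, stuck control-rod sensor) = 0.084000 / 0.585600 ≈ 0.143
The drop from 0.168 to 0.143 is the explaining-away (discounting) effect.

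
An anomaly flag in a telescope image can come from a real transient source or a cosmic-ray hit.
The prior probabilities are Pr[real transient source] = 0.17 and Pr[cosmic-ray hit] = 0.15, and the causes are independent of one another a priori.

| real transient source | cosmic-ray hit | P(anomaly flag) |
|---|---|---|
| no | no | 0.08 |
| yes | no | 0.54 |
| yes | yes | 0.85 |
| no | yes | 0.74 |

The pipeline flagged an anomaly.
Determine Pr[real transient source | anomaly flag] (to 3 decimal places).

P(anomaly flag) = 0.08·0.83·0.85 + 0.74·0.83·0.15 + 0.54·0.17·0.85 + 0.85·0.17·0.15 = 0.056440 + 0.092130 + 0.078030 + 0.021675 = 0.248275
Of this, 0.099705 comes from 0.078030 + 0.021675 (the real transient source=true cases).
P(real transient source | anomaly flag) = 0.099705 / 0.248275 ≈ 0.402

Pr[real transient source | anomaly flag] ≈ 0.402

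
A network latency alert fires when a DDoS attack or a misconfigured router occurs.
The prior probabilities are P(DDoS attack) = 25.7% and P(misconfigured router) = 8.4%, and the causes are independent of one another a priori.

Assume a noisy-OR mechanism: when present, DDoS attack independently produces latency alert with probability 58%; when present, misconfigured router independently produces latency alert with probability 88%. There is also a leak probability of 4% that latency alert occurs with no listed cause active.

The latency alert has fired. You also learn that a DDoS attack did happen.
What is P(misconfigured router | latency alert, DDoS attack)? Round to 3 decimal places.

P(misconfigured router | latency alert, DDoS attack) ≈ 0.128

Under noisy-OR, P(latency alert | causes) = 1 − (1−0.04)·∏(1−qᵢ) over the active causes.
By total probability over both values of misconfigured router:
  P(latency alert | DDoS attack) = 0.5968·0.916 + 0.951616·0.084
        = 0.546669 + 0.079936 = 0.626605
The terms with misconfigured router present sum to 0.079936, so
  P(misconfigured router | latency alert, DDoS attack) = 0.079936 / 0.626605 ≈ 0.128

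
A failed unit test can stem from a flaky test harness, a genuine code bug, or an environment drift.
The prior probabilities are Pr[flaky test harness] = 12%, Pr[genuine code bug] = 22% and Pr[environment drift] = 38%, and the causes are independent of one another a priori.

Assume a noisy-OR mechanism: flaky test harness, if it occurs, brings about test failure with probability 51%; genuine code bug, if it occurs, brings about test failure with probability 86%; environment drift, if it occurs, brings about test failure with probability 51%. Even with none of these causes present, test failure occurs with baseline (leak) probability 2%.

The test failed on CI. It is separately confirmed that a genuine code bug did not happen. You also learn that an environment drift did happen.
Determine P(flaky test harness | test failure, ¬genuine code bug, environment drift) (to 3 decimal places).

P(flaky test harness | test failure, ¬genuine code bug, environment drift) ≈ 0.167

Under noisy-OR, P(test failure | causes) = 1 − (1−0.02)·∏(1−qᵢ) over the active causes.
For the numerator, keep only flaky test harness=true terms: 0.764702·0.12 = 0.091764
Normalizer over all consistent configurations: 0.5198·0.88 + 0.764702·0.12 = 0.549188
Posterior = 0.091764 / 0.549188 ≈ 0.167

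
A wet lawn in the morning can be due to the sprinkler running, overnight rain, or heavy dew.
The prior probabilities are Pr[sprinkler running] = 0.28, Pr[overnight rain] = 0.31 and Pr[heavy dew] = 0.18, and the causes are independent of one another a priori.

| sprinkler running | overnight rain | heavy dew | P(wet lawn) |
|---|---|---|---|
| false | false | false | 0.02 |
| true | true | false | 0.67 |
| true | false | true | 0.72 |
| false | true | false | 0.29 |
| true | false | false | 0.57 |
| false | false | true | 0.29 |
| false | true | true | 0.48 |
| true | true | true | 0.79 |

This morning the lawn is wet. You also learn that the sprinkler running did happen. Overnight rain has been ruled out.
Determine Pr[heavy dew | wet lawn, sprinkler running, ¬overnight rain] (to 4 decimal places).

Numerator (weight on configurations with heavy dew): 0.72·0.18 = 0.129600
The normalizing constant is 0.57·0.82 + 0.72·0.18 = 0.597000
Posterior = 0.129600 / 0.597000 ≈ 0.2171

Pr[heavy dew | wet lawn, sprinkler running, ¬overnight rain] ≈ 0.2171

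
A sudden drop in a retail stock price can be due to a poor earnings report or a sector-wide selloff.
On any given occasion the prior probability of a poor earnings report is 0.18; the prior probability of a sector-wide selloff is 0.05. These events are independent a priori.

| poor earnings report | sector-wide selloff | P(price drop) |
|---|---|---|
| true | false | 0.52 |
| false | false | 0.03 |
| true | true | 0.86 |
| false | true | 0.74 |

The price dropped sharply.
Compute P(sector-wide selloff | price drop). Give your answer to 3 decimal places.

P(sector-wide selloff | price drop) ≈ 0.253

Numerator (weight on configurations with sector-wide selloff): 0.030340 + 0.007740 = 0.038080
The normalizing constant is 0.03*0.82*0.95 + 0.74*0.82*0.05 + 0.52*0.18*0.95 + 0.86*0.18*0.05 = 0.150370
P(sector-wide selloff | price drop) = 0.038080/0.150370 ≈ 0.253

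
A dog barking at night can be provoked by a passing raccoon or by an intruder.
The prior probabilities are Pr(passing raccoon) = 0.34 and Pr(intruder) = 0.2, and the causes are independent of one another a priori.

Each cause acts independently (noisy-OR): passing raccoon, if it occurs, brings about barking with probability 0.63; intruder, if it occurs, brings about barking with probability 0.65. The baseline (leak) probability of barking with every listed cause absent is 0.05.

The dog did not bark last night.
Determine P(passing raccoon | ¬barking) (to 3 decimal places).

P(passing raccoon | ¬barking) ≈ 0.160

Under noisy-OR, P(barking | causes) = 1 − (1−0.05)·∏(1−qᵢ) over the active causes.
Enumerate the 4 (passing raccoon, intruder) configurations and weight by the priors:
  P(¬barking) = 0.95·0.66·0.8 + 0.3325·0.66·0.2 + 0.3515·0.34·0.8 + 0.123025·0.34·0.2
        = 0.501600 + 0.043890 + 0.095608 + 0.008366 = 0.649464
The terms with passing raccoon present sum to 0.103974, so
  P(passing raccoon | ¬barking) = 0.103974 / 0.649464 ≈ 0.160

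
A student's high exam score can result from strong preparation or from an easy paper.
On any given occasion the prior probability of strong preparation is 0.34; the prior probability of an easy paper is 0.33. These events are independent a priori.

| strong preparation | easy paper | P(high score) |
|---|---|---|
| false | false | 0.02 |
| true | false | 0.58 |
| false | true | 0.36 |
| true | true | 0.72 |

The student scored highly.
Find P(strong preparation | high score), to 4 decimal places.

P(strong preparation | high score) ≈ 0.7093

P(high score) = 0.02·0.66·0.67 + 0.36·0.66·0.33 + 0.58·0.34·0.67 + 0.72·0.34·0.33 = 0.008844 + 0.078408 + 0.132124 + 0.080784 = 0.300160
The strong preparation-present share is 0.132124 + 0.080784 = 0.212908.
Hence the posterior is 0.212908/0.300160 ≈ 0.7093.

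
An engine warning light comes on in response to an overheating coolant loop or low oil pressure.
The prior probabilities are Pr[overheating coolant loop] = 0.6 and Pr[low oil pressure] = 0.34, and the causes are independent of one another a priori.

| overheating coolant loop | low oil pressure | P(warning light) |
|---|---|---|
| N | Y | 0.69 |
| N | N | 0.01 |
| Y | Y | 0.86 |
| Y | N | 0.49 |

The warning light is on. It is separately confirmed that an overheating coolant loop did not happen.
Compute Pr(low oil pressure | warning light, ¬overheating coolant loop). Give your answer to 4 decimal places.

P(warning light | ¬overheating coolant loop) = 0.01×0.66 + 0.69×0.34 = 0.006600 + 0.234600 = 0.241200
Restricting to configurations with low oil pressure present: 0.69×0.34 = 0.234600.
So P(low oil pressure | warning light, ¬overheating coolant loop) = 0.234600/0.241200 ≈ 0.9726.

Pr(low oil pressure | warning light, ¬overheating coolant loop) ≈ 0.9726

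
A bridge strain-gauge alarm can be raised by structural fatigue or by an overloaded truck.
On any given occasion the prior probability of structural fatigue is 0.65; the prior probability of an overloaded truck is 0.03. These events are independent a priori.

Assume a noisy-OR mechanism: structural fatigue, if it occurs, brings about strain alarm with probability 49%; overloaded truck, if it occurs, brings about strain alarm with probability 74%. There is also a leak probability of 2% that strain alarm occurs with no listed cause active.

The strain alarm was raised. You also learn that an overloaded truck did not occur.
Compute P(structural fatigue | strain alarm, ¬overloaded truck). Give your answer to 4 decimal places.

Under noisy-OR, P(strain alarm | causes) = 1 − (1−0.02)·∏(1−qᵢ) over the active causes.
Numerator (weight on configurations with structural fatigue): 0.5002*0.65 = 0.325130
Normalizer over all consistent configurations: 0.02*0.35 + 0.5002*0.65 = 0.332130
Posterior = 0.325130 / 0.332130 ≈ 0.9789

P(structural fatigue | strain alarm, ¬overloaded truck) ≈ 0.9789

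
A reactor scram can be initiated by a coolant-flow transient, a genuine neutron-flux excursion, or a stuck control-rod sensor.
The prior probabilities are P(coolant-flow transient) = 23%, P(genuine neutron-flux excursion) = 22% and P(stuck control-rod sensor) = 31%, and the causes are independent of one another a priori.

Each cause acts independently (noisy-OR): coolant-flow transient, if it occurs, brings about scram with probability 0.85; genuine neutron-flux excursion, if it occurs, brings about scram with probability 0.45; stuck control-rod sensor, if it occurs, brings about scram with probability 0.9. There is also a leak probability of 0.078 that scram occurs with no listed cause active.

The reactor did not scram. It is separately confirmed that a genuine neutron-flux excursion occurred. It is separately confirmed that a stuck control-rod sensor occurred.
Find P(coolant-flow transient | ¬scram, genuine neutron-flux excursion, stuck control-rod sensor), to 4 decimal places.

Under noisy-OR, P(scram | causes) = 1 − (1−0.078)·∏(1−qᵢ) over the active causes.
Weight on coolant-flow transient=true, given the evidence: 0.007606×0.23 = 0.001749
Normalizer over all consistent configurations: 0.05071×0.77 + 0.007606×0.23 = 0.040796
P(coolant-flow transient | ¬scram, genuine neutron-flux excursion, stuck control-rod sensor) = 0.001749/0.040796 ≈ 0.0429

P(coolant-flow transient | ¬scram, genuine neutron-flux excursion, stuck control-rod sensor) ≈ 0.0429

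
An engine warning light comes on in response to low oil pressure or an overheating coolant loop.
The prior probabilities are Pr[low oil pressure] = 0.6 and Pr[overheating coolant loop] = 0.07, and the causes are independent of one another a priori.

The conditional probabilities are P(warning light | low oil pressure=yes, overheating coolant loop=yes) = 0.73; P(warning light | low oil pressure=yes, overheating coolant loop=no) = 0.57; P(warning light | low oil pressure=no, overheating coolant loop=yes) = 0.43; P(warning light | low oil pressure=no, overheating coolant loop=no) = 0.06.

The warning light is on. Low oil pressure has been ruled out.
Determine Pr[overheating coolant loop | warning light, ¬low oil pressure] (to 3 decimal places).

P(warning light | ¬low oil pressure) = 0.06*0.93 + 0.43*0.07 = 0.055800 + 0.030100 = 0.085900
Restricting to configurations with overheating coolant loop present: 0.43*0.07 = 0.030100.
P(overheating coolant loop | warning light, ¬low oil pressure) = 0.030100 / 0.085900 ≈ 0.350

Pr[overheating coolant loop | warning light, ¬low oil pressure] ≈ 0.350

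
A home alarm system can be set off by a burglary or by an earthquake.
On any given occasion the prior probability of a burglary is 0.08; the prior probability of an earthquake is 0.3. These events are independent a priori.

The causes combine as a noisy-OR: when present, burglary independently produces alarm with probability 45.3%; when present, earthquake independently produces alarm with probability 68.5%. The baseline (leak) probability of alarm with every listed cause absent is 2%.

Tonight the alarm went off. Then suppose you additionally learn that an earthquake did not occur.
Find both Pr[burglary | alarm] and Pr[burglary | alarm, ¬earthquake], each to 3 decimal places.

Under noisy-OR, P(alarm | causes) = 1 − (1−0.02)·∏(1−qᵢ) over the active causes.
Enumerate the 4 (burglary, earthquake) configurations and weight by the priors:
  P(alarm) = 0.02×0.92×0.7 + 0.6913×0.92×0.3 + 0.46394×0.08×0.7 + 0.831141×0.08×0.3
        = 0.012880 + 0.190799 + 0.025981 + 0.019947 = 0.249607
The terms with burglary present sum to 0.045928, so
  P(burglary | alarm) = 0.045928 / 0.249607 ≈ 0.184

Now condition on the additional information:
For the numerator, keep only burglary=true terms: 0.46394×0.08 = 0.037115
Normalizer over all consistent configurations: 0.02×0.92 + 0.46394×0.08 = 0.055515
P(burglary | alarm, ¬earthquake) = 0.037115/0.055515 ≈ 0.669

Pr[burglary | alarm] ≈ 0.184; Pr[burglary | alarm, ¬earthquake] ≈ 0.669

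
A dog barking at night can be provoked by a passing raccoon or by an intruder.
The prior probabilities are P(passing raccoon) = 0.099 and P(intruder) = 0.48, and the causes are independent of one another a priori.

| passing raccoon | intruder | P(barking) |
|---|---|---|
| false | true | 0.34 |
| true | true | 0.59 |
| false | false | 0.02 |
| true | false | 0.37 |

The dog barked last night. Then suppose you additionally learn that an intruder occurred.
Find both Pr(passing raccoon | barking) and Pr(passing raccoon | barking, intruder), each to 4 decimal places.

For the numerator, keep only passing raccoon=true terms: 0.019048 + 0.028037 = 0.047085
The normalizing constant is 0.02×0.901×0.52 + 0.34×0.901×0.48 + 0.37×0.099×0.52 + 0.59×0.099×0.48 = 0.203498
Posterior = 0.047085 / 0.203498 ≈ 0.2314

Now also conditioning on intruder=true:
P(barking | intruder) = 0.34×0.901 + 0.59×0.099 = 0.306340 + 0.058410 = 0.364750
Restricting to configurations with passing raccoon present: 0.59×0.099 = 0.058410.
P(passing raccoon | barking, intruder) = 0.058410 / 0.364750 ≈ 0.1601
The drop from 0.2314 to 0.1601 is the explaining-away (discounting) effect.

Pr(passing raccoon | barking) ≈ 0.2314; Pr(passing raccoon | barking, intruder) ≈ 0.1601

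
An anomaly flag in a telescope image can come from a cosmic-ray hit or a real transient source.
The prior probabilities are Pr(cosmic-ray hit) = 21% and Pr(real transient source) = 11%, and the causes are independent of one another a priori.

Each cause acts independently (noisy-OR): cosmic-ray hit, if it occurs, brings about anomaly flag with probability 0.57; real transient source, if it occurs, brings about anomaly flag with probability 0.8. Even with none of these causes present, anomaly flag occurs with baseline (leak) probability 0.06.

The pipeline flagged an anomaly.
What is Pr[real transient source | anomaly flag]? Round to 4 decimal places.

Under noisy-OR, P(anomaly flag | causes) = 1 − (1−0.06)·∏(1−qᵢ) over the active causes.
Numerator (weight on configurations with real transient source): 0.070563 + 0.021233 = 0.091796
Normalizer over all consistent configurations: 0.06*0.79*0.89 + 0.812*0.79*0.11 + 0.5958*0.21*0.89 + 0.91916*0.21*0.11 = 0.245337
Posterior = 0.091796 / 0.245337 ≈ 0.3742

Pr[real transient source | anomaly flag] ≈ 0.3742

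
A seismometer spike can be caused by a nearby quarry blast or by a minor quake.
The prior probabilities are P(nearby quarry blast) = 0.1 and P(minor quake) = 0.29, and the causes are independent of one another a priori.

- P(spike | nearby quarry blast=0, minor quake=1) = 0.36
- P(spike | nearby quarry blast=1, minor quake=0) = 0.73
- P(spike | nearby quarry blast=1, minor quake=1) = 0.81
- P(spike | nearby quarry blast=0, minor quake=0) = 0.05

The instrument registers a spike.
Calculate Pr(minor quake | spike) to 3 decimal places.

P(spike) = 0.05×0.9×0.71 + 0.36×0.9×0.29 + 0.73×0.1×0.71 + 0.81×0.1×0.29 = 0.031950 + 0.093960 + 0.051830 + 0.023490 = 0.201230
Of this, 0.117450 comes from 0.093960 + 0.023490 (the minor quake=true cases).
Hence the posterior is 0.117450/0.201230 ≈ 0.584.

Pr(minor quake | spike) ≈ 0.584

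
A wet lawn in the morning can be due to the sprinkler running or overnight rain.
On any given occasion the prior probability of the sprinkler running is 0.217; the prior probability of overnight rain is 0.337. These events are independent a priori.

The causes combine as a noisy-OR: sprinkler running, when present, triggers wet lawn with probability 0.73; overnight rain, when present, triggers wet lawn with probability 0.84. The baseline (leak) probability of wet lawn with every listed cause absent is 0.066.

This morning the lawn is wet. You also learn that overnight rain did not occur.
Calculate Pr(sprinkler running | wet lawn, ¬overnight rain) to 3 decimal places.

Under noisy-OR, P(wet lawn | causes) = 1 − (1−0.066)·∏(1−qᵢ) over the active causes.
Weight on sprinkler running=true, given the evidence: 0.74782·0.217 = 0.162277
Normalizer over all consistent configurations: 0.066·0.783 + 0.74782·0.217 = 0.213955
Posterior = 0.162277 / 0.213955 ≈ 0.758

Pr(sprinkler running | wet lawn, ¬overnight rain) ≈ 0.758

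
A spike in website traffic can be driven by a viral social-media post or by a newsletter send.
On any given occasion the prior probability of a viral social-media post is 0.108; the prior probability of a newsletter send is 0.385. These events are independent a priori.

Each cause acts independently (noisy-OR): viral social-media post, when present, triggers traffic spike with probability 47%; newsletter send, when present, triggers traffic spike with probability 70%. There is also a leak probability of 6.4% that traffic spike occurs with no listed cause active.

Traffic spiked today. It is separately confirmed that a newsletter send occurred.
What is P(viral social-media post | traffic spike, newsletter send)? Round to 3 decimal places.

Under noisy-OR, P(traffic spike | causes) = 1 − (1−0.064)·∏(1−qᵢ) over the active causes.
P(traffic spike | newsletter send) = 0.7192·0.892 + 0.851176·0.108 = 0.641526 + 0.091927 = 0.733453
Restricting to configurations with viral social-media post present: 0.851176·0.108 = 0.091927.
So P(viral social-media post | traffic spike, newsletter send) = 0.091927/0.733453 ≈ 0.125.

P(viral social-media post | traffic spike, newsletter send) ≈ 0.125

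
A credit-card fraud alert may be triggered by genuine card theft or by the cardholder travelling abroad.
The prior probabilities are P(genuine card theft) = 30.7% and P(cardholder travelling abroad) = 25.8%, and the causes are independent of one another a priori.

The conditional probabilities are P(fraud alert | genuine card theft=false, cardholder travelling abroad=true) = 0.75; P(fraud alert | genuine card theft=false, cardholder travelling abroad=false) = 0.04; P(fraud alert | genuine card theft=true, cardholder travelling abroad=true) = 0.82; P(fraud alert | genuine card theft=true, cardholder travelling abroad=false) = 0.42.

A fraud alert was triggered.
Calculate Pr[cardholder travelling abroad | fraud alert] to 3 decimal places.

P(fraud alert) = 0.04*0.693*0.742 + 0.75*0.693*0.258 + 0.42*0.307*0.742 + 0.82*0.307*0.258 = 0.020568 + 0.134095 + 0.095673 + 0.064949 = 0.315285
The cardholder travelling abroad-present share is 0.134095 + 0.064949 = 0.199044.
P(cardholder travelling abroad | fraud alert) = 0.199044 / 0.315285 ≈ 0.631

Pr[cardholder travelling abroad | fraud alert] ≈ 0.631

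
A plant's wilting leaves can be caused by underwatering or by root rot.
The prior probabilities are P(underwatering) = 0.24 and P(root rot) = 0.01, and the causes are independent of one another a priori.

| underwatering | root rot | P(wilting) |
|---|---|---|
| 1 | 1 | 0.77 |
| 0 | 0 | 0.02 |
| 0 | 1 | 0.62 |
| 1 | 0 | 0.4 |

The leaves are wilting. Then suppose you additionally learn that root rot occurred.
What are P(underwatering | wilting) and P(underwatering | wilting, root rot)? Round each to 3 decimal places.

By total probability over the 4 (underwatering, root rot) configurations:
  P(wilting) = 0.02*0.76*0.99 + 0.62*0.76*0.01 + 0.4*0.24*0.99 + 0.77*0.24*0.01
        = 0.015048 + 0.004712 + 0.095040 + 0.001848 = 0.116648
Configurations with underwatering contribute 0.096888, so
  P(underwatering | wilting) = 0.096888 / 0.116648 ≈ 0.831

Now condition on the additional information:
Numerator (weight on configurations with underwatering): 0.77×0.24 = 0.184800
The normalizing constant is 0.62×0.76 + 0.77×0.24 = 0.656000
Posterior = 0.184800 / 0.656000 ≈ 0.282
Conditioning on root rot lowers the posterior on underwatering: the classic explaining-away effect in a common-effect structure.

P(underwatering | wilting) ≈ 0.831; P(underwatering | wilting, root rot) ≈ 0.282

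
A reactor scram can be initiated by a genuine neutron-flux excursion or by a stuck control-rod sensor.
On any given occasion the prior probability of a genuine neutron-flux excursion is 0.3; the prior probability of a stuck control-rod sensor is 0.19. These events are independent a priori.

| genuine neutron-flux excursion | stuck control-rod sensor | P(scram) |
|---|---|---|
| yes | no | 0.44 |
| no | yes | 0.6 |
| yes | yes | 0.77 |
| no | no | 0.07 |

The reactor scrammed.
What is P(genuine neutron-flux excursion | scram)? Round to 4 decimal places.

Weight on genuine neutron-flux excursion=true, given the evidence: 0.106920 + 0.043890 = 0.150810
Normalizer over all consistent configurations: 0.07·0.7·0.81 + 0.6·0.7·0.19 + 0.44·0.3·0.81 + 0.77·0.3·0.19 = 0.270300
P(genuine neutron-flux excursion | scram) = 0.150810/0.270300 ≈ 0.5579

P(genuine neutron-flux excursion | scram) ≈ 0.5579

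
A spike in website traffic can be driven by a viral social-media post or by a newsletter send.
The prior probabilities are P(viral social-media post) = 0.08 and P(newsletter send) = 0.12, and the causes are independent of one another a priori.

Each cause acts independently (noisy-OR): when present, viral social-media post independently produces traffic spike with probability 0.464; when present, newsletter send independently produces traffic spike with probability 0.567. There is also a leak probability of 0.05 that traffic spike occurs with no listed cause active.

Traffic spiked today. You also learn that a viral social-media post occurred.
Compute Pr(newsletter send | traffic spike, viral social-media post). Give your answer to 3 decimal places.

Pr(newsletter send | traffic spike, viral social-media post) ≈ 0.178

Under noisy-OR, P(traffic spike | causes) = 1 − (1−0.05)·∏(1−qᵢ) over the active causes.
For the numerator, keep only newsletter send=true terms: 0.779516·0.12 = 0.093542
The normalizing constant is 0.4908·0.88 + 0.779516·0.12 = 0.525446
Posterior = 0.093542 / 0.525446 ≈ 0.178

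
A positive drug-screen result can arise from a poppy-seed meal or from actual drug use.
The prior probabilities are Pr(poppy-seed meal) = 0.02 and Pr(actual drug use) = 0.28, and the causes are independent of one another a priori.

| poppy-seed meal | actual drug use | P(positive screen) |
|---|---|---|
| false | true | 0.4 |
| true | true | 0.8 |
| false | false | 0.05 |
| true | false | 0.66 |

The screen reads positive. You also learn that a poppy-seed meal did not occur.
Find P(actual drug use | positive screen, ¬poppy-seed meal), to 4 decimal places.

P(actual drug use | positive screen, ¬poppy-seed meal) ≈ 0.7568

P(positive screen | ¬poppy-seed meal) = 0.05×0.72 + 0.4×0.28 = 0.036000 + 0.112000 = 0.148000
Of this, 0.112000 comes from 0.4×0.28 (the actual drug use=true cases).
P(actual drug use | positive screen, ¬poppy-seed meal) = 0.112000 / 0.148000 ≈ 0.7568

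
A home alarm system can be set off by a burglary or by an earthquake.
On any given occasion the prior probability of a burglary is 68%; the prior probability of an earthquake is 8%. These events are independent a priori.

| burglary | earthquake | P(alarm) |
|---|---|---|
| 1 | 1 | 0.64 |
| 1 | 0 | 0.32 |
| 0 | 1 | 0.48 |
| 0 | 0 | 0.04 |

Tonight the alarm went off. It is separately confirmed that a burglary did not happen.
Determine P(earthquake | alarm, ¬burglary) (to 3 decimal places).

P(earthquake | alarm, ¬burglary) ≈ 0.511

Numerator (weight on configurations with earthquake): 0.48×0.08 = 0.038400
The normalizing constant is 0.04×0.92 + 0.48×0.08 = 0.075200
Posterior = 0.038400 / 0.075200 ≈ 0.511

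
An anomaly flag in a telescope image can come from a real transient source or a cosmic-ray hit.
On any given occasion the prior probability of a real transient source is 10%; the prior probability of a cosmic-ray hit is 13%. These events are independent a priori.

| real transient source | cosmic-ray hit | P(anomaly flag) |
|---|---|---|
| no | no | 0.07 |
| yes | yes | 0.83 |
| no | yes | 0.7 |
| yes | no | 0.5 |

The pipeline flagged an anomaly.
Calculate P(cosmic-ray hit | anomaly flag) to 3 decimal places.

Weight on cosmic-ray hit=true, given the evidence: 0.081900 + 0.010790 = 0.092690
Denominator P(anomaly flag): 0.07*0.9*0.87 + 0.7*0.9*0.13 + 0.5*0.1*0.87 + 0.83*0.1*0.13 = 0.191000
Posterior = 0.092690 / 0.191000 ≈ 0.485

P(cosmic-ray hit | anomaly flag) ≈ 0.485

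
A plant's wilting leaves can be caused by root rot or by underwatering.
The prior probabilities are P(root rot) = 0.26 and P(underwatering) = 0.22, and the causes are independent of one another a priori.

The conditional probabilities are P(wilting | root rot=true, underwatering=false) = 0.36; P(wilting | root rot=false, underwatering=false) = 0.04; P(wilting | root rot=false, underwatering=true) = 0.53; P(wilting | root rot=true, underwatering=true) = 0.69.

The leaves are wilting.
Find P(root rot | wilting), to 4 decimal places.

P(root rot | wilting) ≈ 0.5070

Enumerate the 4 (root rot, underwatering) configurations and weight by the priors:
  P(wilting) = 0.04*0.74*0.78 + 0.53*0.74*0.22 + 0.36*0.26*0.78 + 0.69*0.26*0.22
        = 0.023088 + 0.086284 + 0.073008 + 0.039468 = 0.221848
Keeping only the root rot-present terms gives 0.112476, so
  P(root rot | wilting) = 0.112476 / 0.221848 ≈ 0.5070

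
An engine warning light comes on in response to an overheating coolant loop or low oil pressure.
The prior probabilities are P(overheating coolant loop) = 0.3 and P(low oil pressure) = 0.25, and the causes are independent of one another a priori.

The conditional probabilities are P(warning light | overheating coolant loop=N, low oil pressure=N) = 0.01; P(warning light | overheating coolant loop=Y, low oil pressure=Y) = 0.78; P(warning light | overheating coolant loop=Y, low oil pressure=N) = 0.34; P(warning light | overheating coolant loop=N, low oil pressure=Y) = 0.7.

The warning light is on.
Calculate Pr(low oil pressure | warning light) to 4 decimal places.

P(warning light) = 0.01×0.7×0.75 + 0.7×0.7×0.25 + 0.34×0.3×0.75 + 0.78×0.3×0.25 = 0.005250 + 0.122500 + 0.076500 + 0.058500 = 0.262750
Restricting to configurations with low oil pressure present: 0.122500 + 0.058500 = 0.181000.
Hence the posterior is 0.181000/0.262750 ≈ 0.6889.

Pr(low oil pressure | warning light) ≈ 0.6889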